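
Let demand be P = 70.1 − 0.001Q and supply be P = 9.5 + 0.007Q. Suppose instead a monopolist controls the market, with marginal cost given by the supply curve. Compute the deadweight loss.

Competitive equilibrium: 70.1 − 0.001Q = 9.5 + 0.007Q → Q* = 7575, P* = 62.525.
Marginal revenue: MR = 70.1 − 0.002Q. Set MR = MC: 70.1 − 0.002Q = 9.5 + 0.007Q → Q_m = 6733.33333.
Price P_m = 70.1 − 0.001·6733.33333 = 63.36667; MC(Q_m) = 9.5 + 0.007·6733.33333 = 56.63333.
Competitive Q* = 7575, so ΔQ = 841.66667; wedge = 63.36667 − 56.63333 = 6.73334.
DWL = ½ × 841.66667 × 6.73334 = 2833.61.

2833.61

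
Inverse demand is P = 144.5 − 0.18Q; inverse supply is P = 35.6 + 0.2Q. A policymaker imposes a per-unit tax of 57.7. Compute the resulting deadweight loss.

Competitive equilibrium: 144.5 − 0.18Q = 35.6 + 0.2Q → Q* = 286.5789, P* = 92.9158.
With the tax, the buyer price exceeds the seller price by 57.7: (144.5 − 0.18Q) − (35.6 + 0.2Q) = 57.7 → Q' = 134.7368.
ΔQ = 286.5789 − 134.7368 = 151.8421; the wedge equals the tax, 57.7.
DWL = ½ × 151.8421 × 57.7 = 4380.64.

4380.64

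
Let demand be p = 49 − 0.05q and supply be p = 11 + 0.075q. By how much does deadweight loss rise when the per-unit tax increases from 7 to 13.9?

576.84

Competitive equilibrium: 49 − 0.05q = 11 + 0.075q → q* = 304, p* = 33.8.
For a per-unit tax t: Δq = t/0.125, so DWL = ½·t·(t/0.125) = t²/0.25.
At t = 7: DWL = 196. At t = 13.9: DWL = 772.84.
Increase = 772.84 − 196 = 576.84.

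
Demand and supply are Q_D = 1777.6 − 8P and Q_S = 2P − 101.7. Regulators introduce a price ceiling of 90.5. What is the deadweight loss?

11865.76

In inverse form: demand P = 222.2 − 0.125Q, supply P = 50.85 + 0.5Q.
Competitive equilibrium: 222.2 − 0.125Q = 50.85 + 0.5Q → Q* = 274.16, P* = 187.93.
At the ceiling P = 90.5, quantity supplied = (90.5 − 50.85)/0.5 = 79.3.
Willingness to pay at Q' = 79.3: 222.2 − 0.125·79.3 = 212.2875.
ΔQ = 274.16 − 79.3 = 194.86; wedge = 212.2875 − 90.5 = 121.7875.
DWL = ½ × 194.86 × 121.7875 = 11865.76.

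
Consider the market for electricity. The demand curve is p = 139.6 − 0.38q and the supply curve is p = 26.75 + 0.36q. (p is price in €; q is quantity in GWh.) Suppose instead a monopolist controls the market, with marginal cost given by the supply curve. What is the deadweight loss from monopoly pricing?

Competitive equilibrium: 139.6 − 0.38q = 26.75 + 0.36q → q* = 152.5, p* = 81.65.
Marginal revenue: MR = 139.6 − 0.76q. Set MR = MC: 139.6 − 0.76q = 26.75 + 0.36q → q_m = 100.7589.
Price p_m = 139.6 − 0.38·100.7589 = 101.3116; MC(q_m) = 26.75 + 0.36·100.7589 = 63.0232.
Competitive q* = 152.5, so Δq = 51.7411; wedge = 101.3116 − 63.0232 = 38.2884.
DWL = ½ × 51.7411 × 38.2884 = €990.54.

€990.54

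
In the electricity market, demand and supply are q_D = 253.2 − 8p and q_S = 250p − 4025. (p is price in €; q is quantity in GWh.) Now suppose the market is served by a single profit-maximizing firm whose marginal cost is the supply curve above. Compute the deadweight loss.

€226.98

In inverse form: demand p = 31.65 − 0.125q, supply p = 16.1 + 0.004q.
Competitive equilibrium: 31.65 − 0.125q = 16.1 + 0.004q → q* = 120.5426, p* = 16.5822.
Marginal revenue: MR = 31.65 − 0.25q. Set MR = MC: 31.65 − 0.25q = 16.1 + 0.004q → q_m = 61.2205.
Price p_m = 31.65 − 0.125·61.2205 = 23.9974; MC(q_m) = 16.1 + 0.004·61.2205 = 16.3449.
Competitive q* = 120.5426, so Δq = 59.3221; wedge = 23.9974 − 16.3449 = 7.6525.
The triangle = ½ × 59.3221 × 7.6525 = €226.98.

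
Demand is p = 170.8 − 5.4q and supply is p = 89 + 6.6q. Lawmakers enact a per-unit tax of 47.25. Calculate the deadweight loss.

93.02

Competitive equilibrium: 170.8 − 5.4q = 89 + 6.6q → q* = 6.8167, p* = 133.99.
With the tax, the buyer price exceeds the seller price by 47.25: (170.8 − 5.4q) − (89 + 6.6q) = 47.25 → q' = 2.8792.
Δq = 6.8167 − 2.8792 = 3.9375; the wedge equals the tax, 47.25.
The triangle = ½ × 3.9375 × 47.25 = 93.02.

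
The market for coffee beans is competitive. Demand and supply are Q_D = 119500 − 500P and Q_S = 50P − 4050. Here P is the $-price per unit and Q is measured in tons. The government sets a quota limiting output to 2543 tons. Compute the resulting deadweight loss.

In inverse form: demand P = 239 − 0.002Q, supply P = 81 + 0.02Q.
Competitive equilibrium: 239 − 0.002Q = 81 + 0.02Q → Q* = 7181.8182, P* = 224.6364.
At Q = 2543: demand price = 239 − 0.002·2543 = 233.914; supply price = 81 + 0.02·2543 = 131.86.
ΔQ = 7181.8182 − 2543 = 4638.8182; wedge = 233.914 − 131.86 = 102.054.
Welfare loss = ½ × 4638.8182 × 102.054 = $236704.98.

$236704.98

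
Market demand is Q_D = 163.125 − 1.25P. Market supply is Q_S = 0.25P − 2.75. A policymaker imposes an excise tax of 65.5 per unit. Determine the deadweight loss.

446.90

In inverse form: demand P = 130.5 − 0.8Q, supply P = 11 + 4Q.
Competitive equilibrium: 130.5 − 0.8Q = 11 + 4Q → Q* = 24.8958, P* = 110.5833.
With the tax, the buyer price exceeds the seller price by 65.5: (130.5 − 0.8Q) − (11 + 4Q) = 65.5 → Q' = 11.25.
ΔQ = 24.8958 − 11.25 = 13.6458; the wedge equals the tax, 65.5.
The triangle = ½ × 13.6458 × 65.5 = 446.90.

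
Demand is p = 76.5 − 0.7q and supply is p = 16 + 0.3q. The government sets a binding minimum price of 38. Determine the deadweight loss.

15.125

Competitive equilibrium: 76.5 − 0.7q = 16 + 0.3q → q* = 60.5, p* = 34.15.
At the floor p = 38, quantity demanded = (76.5 − 38)/0.7 = 55.
Sellers' marginal cost at q' = 55: 16 + 0.3·55 = 32.5.
Δq = 60.5 − 55 = 5.5; wedge = 38 − 32.5 = 5.5.
DWL = ½ × 5.5 × 5.5 = 15.125.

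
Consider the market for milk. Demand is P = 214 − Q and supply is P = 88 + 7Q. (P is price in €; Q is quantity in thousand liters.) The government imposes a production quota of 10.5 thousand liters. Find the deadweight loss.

Competitive equilibrium: 214 − Q = 88 + 7Q → Q* = 15.75, P* = 198.25.
At Q = 10.5: demand price = 214 − 1·10.5 = 203.5; supply price = 88 + 7·10.5 = 161.5.
ΔQ = 15.75 − 10.5 = 5.25; wedge = 203.5 − 161.5 = 42.
Deadweight loss = ½ × 5.25 × 42 = €110.25 thousand.

€110.25 thousand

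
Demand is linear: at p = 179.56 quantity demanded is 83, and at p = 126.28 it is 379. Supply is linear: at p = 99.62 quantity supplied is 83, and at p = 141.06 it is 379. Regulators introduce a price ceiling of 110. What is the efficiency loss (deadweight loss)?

Demand slope = (126.28 − 179.56)/(379 − 83) = −0.18, so p = 194.5 − 0.18q.
Supply slope = (141.06 − 99.62)/(379 − 83) = 0.14, so p = 88 + 0.14q.
Competitive equilibrium: 194.5 − 0.18q = 88 + 0.14q → q* = 332.8125, p* = 134.5938.
At the ceiling p = 110, quantity supplied = (110 − 88)/0.14 = 157.1429.
Willingness to pay at q' = 157.1429: 194.5 − 0.18·157.1429 = 166.2143.
Δq = 332.8125 − 157.1429 = 175.6696; wedge = 166.2143 − 110 = 56.2143.
The triangle = ½ × 175.6696 × 56.2143 = 4937.57.

4937.57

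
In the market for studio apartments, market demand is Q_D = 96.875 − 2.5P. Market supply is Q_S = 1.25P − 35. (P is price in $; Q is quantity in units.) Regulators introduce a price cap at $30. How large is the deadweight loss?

In inverse form: demand P = 38.75 − 0.4Q, supply P = 28 + 0.8Q.
Competitive equilibrium: 38.75 − 0.4Q = 28 + 0.8Q → Q* = 8.9583, P* = 35.1667.
At the ceiling P = 30, quantity supplied = (30 − 28)/0.8 = 2.5.
Willingness to pay at Q' = 2.5: 38.75 − 0.4·2.5 = 37.75.
ΔQ = 8.9583 − 2.5 = 6.4583; wedge = 37.75 − 30 = 7.75.
DWL = ½ × 6.4583 × 7.75 = $25.03.

$25.03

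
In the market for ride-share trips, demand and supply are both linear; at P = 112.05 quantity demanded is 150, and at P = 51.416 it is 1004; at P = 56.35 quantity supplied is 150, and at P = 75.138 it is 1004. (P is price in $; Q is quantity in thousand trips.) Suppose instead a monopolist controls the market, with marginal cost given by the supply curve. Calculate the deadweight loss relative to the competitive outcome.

Demand slope = (51.416 − 112.05)/(1004 − 150) = −0.071, so P = 122.7 − 0.071Q.
Supply slope = (75.138 − 56.35)/(1004 − 150) = 0.022, so P = 53.05 + 0.022Q.
Competitive equilibrium: 122.7 − 0.071Q = 53.05 + 0.022Q → Q* = 748.92473, P* = 69.52634.
Marginal revenue: MR = 122.7 − 0.142Q. Set MR = MC: 122.7 − 0.142Q = 53.05 + 0.022Q → Q_m = 424.69512.
Price P_m = 122.7 − 0.071·424.69512 = 92.54665; MC(Q_m) = 53.05 + 0.022·424.69512 = 62.39329.
Competitive Q* = 748.92473, so ΔQ = 324.22961; wedge = 92.54665 − 62.39329 = 30.15336.
Welfare loss = ½ × 324.22961 × 30.15336 = $4888.31 thousand.

$4888.31 thousand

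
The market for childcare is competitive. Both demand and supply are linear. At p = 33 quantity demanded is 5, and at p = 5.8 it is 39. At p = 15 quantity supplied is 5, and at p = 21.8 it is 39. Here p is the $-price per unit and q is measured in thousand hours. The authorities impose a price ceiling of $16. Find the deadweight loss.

Demand slope = (5.8 − 33)/(39 − 5) = −0.8, so p = 37 − 0.8q.
Supply slope = (21.8 − 15)/(39 − 5) = 0.2, so p = 14 + 0.2q.
Competitive equilibrium: 37 − 0.8q = 14 + 0.2q → q* = 23, p* = 18.6.
At the ceiling p = 16, quantity supplied = (16 − 14)/0.2 = 10.
Willingness to pay at q' = 10: 37 − 0.8·10 = 29.
Δq = 23 − 10 = 13; wedge = 29 − 16 = 13.
The triangle = ½ × 13 × 13 = $84.50 thousand.

$84.50 thousand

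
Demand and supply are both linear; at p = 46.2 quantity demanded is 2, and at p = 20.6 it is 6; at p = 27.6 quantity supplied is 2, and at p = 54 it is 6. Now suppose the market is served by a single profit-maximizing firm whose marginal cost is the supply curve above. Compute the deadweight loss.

Demand slope = (20.6 − 46.2)/(6 − 2) = −6.4, so p = 59 − 6.4q.
Supply slope = (54 − 27.6)/(6 − 2) = 6.6, so p = 14.4 + 6.6q.
Competitive equilibrium: 59 − 6.4q = 14.4 + 6.6q → q* = 3.4308, p* = 37.0431.
Marginal revenue: MR = 59 − 12.8q. Set MR = MC: 59 − 12.8q = 14.4 + 6.6q → q_m = 2.299.
Price p_m = 59 − 6.4·2.299 = 44.2864; MC(q_m) = 14.4 + 6.6·2.299 = 29.5734.
Competitive q* = 3.4308, so Δq = 1.1318; wedge = 44.2864 − 29.5734 = 14.713.
DWL = ½ × 1.1318 × 14.713 = 8.33.

8.33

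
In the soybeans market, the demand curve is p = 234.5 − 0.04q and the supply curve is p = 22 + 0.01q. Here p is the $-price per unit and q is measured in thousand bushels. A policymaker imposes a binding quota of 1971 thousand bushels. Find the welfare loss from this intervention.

Competitive equilibrium: 234.5 − 0.04q = 22 + 0.01q → q* = 4250, p* = 64.5.
At q = 1971: demand price = 234.5 − 0.04·1971 = 155.66; supply price = 22 + 0.01·1971 = 41.71.
Δq = 4250 − 1971 = 2279; wedge = 155.66 − 41.71 = 113.95.
DWL = ½ × 2279 × 113.95 = $129846.025 thousand.

$129846.025 thousand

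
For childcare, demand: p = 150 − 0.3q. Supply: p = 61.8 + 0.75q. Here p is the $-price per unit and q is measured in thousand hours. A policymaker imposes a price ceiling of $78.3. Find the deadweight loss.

Competitive equilibrium: 150 − 0.3q = 61.8 + 0.75q → q* = 84, p* = 124.8.
At the ceiling p = 78.3, quantity supplied = (78.3 − 61.8)/0.75 = 22.
Willingness to pay at q' = 22: 150 − 0.3·22 = 143.4.
Δq = 84 − 22 = 62; wedge = 143.4 − 78.3 = 65.1.
DWL = ½ × 62 × 65.1 = $2018.10 thousand.

$2018.10 thousand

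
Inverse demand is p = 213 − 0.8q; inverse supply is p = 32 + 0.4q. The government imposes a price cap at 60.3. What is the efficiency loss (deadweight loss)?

3848

Competitive equilibrium: 213 − 0.8q = 32 + 0.4q → q* = 150.8333, p* = 92.3333.
At the ceiling p = 60.3, quantity supplied = (60.3 − 32)/0.4 = 70.75.
Willingness to pay at q' = 70.75: 213 − 0.8·70.75 = 156.4.
Δq = 150.8333 − 70.75 = 80.0833; wedge = 156.4 − 60.3 = 96.1.
Welfare loss = ½ × 80.0833 × 96.1 = 3848.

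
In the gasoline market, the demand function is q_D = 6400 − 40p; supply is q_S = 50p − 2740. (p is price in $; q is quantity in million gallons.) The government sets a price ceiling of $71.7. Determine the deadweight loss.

In inverse form: demand p = 160 − 0.025q, supply p = 54.8 + 0.02q.
Competitive equilibrium: 160 − 0.025q = 54.8 + 0.02q → q* = 2337.7778, p* = 101.5556.
At the ceiling p = 71.7, quantity supplied = (71.7 − 54.8)/0.02 = 845.
Willingness to pay at q' = 845: 160 − 0.025·845 = 138.875.
Δq = 2337.7778 − 845 = 1492.7778; wedge = 138.875 − 71.7 = 67.175.
The triangle = ½ × 1492.7778 × 67.175 = $50138.67 million.

$50138.67 million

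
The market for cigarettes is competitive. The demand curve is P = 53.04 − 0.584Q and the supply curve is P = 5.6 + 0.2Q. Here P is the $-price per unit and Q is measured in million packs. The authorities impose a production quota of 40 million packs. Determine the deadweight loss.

Competitive equilibrium: 53.04 − 0.584Q = 5.6 + 0.2Q → Q* = 60.5102, P* = 17.702.
At Q = 40: demand price = 53.04 − 0.584·40 = 29.68; supply price = 5.6 + 0.2·40 = 13.6.
ΔQ = 60.5102 − 40 = 20.5102; wedge = 29.68 − 13.6 = 16.08.
DWL = ½ × 20.5102 × 16.08 = $164.90 million.

$164.90 million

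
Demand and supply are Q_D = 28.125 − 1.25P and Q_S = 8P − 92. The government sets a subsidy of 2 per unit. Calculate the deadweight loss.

In inverse form: demand P = 22.5 − 0.8Q, supply P = 11.5 + 0.125Q.
Competitive equilibrium: 22.5 − 0.8Q = 11.5 + 0.125Q → Q* = 11.8919, P* = 12.9865.
The subsidy lowers effective supply by 2: P = 9.5 + 0.125Q.
New quantity: 22.5 − 0.8Q = 9.5 + 0.125Q → Q' = 14.0541.
Overproduction ΔQ = 14.0541 − 11.8919 = 2.1622; wedge = subsidy = 2.
DWL = ½ × 2.1622 × 2 = 2.16.

2.16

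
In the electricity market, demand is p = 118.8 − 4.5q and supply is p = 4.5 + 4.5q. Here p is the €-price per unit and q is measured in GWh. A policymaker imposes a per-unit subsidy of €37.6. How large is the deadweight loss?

Competitive equilibrium: 118.8 − 4.5q = 4.5 + 4.5q → q* = 12.7, p* = 61.65.
The subsidy lowers effective supply by 37.6: p = 4.5q − 33.1.
New quantity: 118.8 − 4.5q = 4.5q − 33.1 → q' = 16.8778.
Overproduction Δq = 16.8778 − 12.7 = 4.1778; wedge = subsidy = 37.6.
The triangle = ½ × 4.1778 × 37.6 = €78.54.

€78.54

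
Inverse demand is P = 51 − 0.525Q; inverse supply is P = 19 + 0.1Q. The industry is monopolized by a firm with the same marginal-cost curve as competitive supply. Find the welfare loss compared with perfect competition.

Competitive equilibrium: 51 − 0.525Q = 19 + 0.1Q → Q* = 51.2, P* = 24.12.
Marginal revenue: MR = 51 − 1.05Q. Set MR = MC: 51 − 1.05Q = 19 + 0.1Q → Q_m = 27.8261.
Price P_m = 51 − 0.525·27.8261 = 36.3913; MC(Q_m) = 19 + 0.1·27.8261 = 21.7826.
Competitive Q* = 51.2, so ΔQ = 23.3739; wedge = 36.3913 − 21.7826 = 14.6087.
Deadweight loss = ½ × 23.3739 × 14.6087 = 170.73.

170.73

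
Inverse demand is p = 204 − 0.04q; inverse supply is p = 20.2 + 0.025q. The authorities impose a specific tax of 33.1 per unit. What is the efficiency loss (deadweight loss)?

8427.77

Competitive equilibrium: 204 − 0.04q = 20.2 + 0.025q → q* = 2827.6923, p* = 90.8923.
With the tax, the buyer price exceeds the seller price by 33.1: (204 − 0.04q) − (20.2 + 0.025q) = 33.1 → q' = 2318.4615.
Δq = 2827.6923 − 2318.4615 = 509.2308; the wedge equals the tax, 33.1.
Welfare loss = ½ × 509.2308 × 33.1 = 8427.77.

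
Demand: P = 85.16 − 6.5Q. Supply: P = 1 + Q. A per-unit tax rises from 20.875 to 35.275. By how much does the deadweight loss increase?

53.904

Competitive equilibrium: 85.16 − 6.5Q = 1 + Q → Q* = 11.2213, P* = 12.2213.
For a per-unit tax t: ΔQ = t/7.5, so DWL = ½·t·(t/7.5) = t²/15.
At t = 20.875: DWL = 29.051. At t = 35.275: DWL = 82.955.
Increase = 82.955 − 29.051 = 53.904.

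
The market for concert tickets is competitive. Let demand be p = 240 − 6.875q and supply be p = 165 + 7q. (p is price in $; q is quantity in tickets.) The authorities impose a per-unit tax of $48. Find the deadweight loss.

$83.03

Competitive equilibrium: 240 − 6.875q = 165 + 7q → q* = 5.4054, p* = 202.8378.
With the tax, the buyer price exceeds the seller price by 48: (240 − 6.875q) − (165 + 7q) = 48 → q' = 1.9459.
Δq = 5.4054 − 1.9459 = 3.4595; the wedge equals the tax, 48.
DWL = ½ × 3.4595 × 48 = $83.03.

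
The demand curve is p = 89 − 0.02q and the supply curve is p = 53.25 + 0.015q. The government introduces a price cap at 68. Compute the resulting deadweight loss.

25.40

Competitive equilibrium: 89 − 0.02q = 53.25 + 0.015q → q* = 1021.4286, p* = 68.5714.
At the ceiling p = 68, quantity supplied = (68 − 53.25)/0.015 = 983.3333.
Willingness to pay at q' = 983.3333: 89 − 0.02·983.3333 = 69.3333.
Δq = 1021.4286 − 983.3333 = 38.0953; wedge = 69.3333 − 68 = 1.3333.
The triangle = ½ × 38.0953 × 1.3333 = 25.40.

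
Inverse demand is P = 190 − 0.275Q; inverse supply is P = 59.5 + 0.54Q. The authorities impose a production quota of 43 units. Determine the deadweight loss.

5589.97

Competitive equilibrium: 190 − 0.275Q = 59.5 + 0.54Q → Q* = 160.1227, P* = 145.9663.
At Q = 43: demand price = 190 − 0.275·43 = 178.175; supply price = 59.5 + 0.54·43 = 82.72.
ΔQ = 160.1227 − 43 = 117.1227; wedge = 178.175 − 82.72 = 95.455.
Deadweight loss = ½ × 117.1227 × 95.455 = 5589.97.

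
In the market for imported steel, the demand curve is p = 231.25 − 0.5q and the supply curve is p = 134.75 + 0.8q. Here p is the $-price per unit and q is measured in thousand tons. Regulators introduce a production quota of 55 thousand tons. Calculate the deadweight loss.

$240.38 thousand

Competitive equilibrium: 231.25 − 0.5q = 134.75 + 0.8q → q* = 74.23077, p* = 194.13462.
At q = 55: demand price = 231.25 − 0.5·55 = 203.75; supply price = 134.75 + 0.8·55 = 178.75.
Δq = 74.23077 − 55 = 19.23077; wedge = 203.75 − 178.75 = 25.
Welfare loss = ½ × 19.23077 × 25 = $240.38 thousand.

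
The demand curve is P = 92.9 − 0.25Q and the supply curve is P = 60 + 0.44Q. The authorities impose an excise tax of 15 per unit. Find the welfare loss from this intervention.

Competitive equilibrium: 92.9 − 0.25Q = 60 + 0.44Q → Q* = 47.6812, P* = 80.9797.
With the tax, the buyer price exceeds the seller price by 15: (92.9 − 0.25Q) − (60 + 0.44Q) = 15 → Q' = 25.942.
ΔQ = 47.6812 − 25.942 = 21.7392; the wedge equals the tax, 15.
Deadweight loss = ½ × 21.7392 × 15 = 163.04.

163.04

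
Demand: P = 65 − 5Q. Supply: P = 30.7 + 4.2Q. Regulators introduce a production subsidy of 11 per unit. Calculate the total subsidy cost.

Competitive equilibrium: 65 − 5Q = 30.7 + 4.2Q → Q* = 3.7283, P* = 46.3587.
The subsidy lowers effective supply by 11: P = 19.7 + 4.2Q.
New quantity: 65 − 5Q = 19.7 + 4.2Q → Q' = 4.9239.
Total subsidy cost = 11 × 4.9239 = 54.16.

54.16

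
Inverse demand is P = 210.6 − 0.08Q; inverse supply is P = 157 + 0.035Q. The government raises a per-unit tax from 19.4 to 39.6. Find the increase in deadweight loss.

5181.74

Competitive equilibrium: 210.6 − 0.08Q = 157 + 0.035Q → Q* = 466.087, P* = 173.313.
For a per-unit tax t: ΔQ = t/0.115, so DWL = ½·t·(t/0.115) = t²/0.23.
At t = 19.4: DWL = 1636.348. At t = 39.6: DWL = 6818.087.
Increase = 6818.087 − 1636.348 = 5181.74.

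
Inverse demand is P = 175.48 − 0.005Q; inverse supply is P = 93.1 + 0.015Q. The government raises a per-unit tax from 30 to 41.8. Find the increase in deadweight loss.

Competitive equilibrium: 175.48 − 0.005Q = 93.1 + 0.015Q → Q* = 4119, P* = 154.885.
For a per-unit tax t: ΔQ = t/0.02, so DWL = ½·t·(t/0.02) = t²/0.04.
At t = 30: DWL = 22500. At t = 41.8: DWL = 43681.
Increase = 43681 − 22500 = 21181.

21181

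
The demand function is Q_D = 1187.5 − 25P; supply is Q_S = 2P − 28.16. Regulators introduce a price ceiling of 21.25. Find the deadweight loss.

In inverse form: demand P = 47.5 − 0.04Q, supply P = 14.08 + 0.5Q.
Competitive equilibrium: 47.5 − 0.04Q = 14.08 + 0.5Q → Q* = 61.8889, P* = 45.0244.
At the ceiling P = 21.25, quantity supplied = (21.25 − 14.08)/0.5 = 14.34.
Willingness to pay at Q' = 14.34: 47.5 − 0.04·14.34 = 46.9264.
ΔQ = 61.8889 − 14.34 = 47.5489; wedge = 46.9264 − 21.25 = 25.6764.
Welfare loss = ½ × 47.5489 × 25.6764 = 610.44.

610.44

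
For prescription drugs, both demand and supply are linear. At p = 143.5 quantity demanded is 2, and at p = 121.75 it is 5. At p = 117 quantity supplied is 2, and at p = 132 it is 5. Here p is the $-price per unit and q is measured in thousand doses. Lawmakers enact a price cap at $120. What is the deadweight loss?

$14.97 thousand

Demand slope = (121.75 − 143.5)/(5 − 2) = −7.25, so p = 158 − 7.25q.
Supply slope = (132 − 117)/(5 − 2) = 5, so p = 107 + 5q.
Competitive equilibrium: 158 − 7.25q = 107 + 5q → q* = 4.1633, p* = 127.8163.
At the ceiling p = 120, quantity supplied = (120 − 107)/5 = 2.6.
Willingness to pay at q' = 2.6: 158 − 7.25·2.6 = 139.15.
Δq = 4.1633 − 2.6 = 1.5633; wedge = 139.15 − 120 = 19.15.
Deadweight loss = ½ × 1.5633 × 19.15 = $14.97 thousand.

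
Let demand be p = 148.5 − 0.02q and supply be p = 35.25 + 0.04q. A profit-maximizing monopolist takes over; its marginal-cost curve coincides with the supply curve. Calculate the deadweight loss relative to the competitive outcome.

6679.98

Competitive equilibrium: 148.5 − 0.02q = 35.25 + 0.04q → q* = 1887.5, p* = 110.75.
Marginal revenue: MR = 148.5 − 0.04q. Set MR = MC: 148.5 − 0.04q = 35.25 + 0.04q → q_m = 1415.625.
Price p_m = 148.5 − 0.02·1415.625 = 120.1875; MC(q_m) = 35.25 + 0.04·1415.625 = 91.875.
Competitive q* = 1887.5, so Δq = 471.875; wedge = 120.1875 − 91.875 = 28.3125.
Deadweight loss = ½ × 471.875 × 28.3125 = 6679.98.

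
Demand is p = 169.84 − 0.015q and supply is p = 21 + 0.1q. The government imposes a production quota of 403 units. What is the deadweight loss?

45674.89

Competitive equilibrium: 169.84 − 0.015q = 21 + 0.1q → q* = 1294.2609, p* = 150.4261.
At q = 403: demand price = 169.84 − 0.015·403 = 163.795; supply price = 21 + 0.1·403 = 61.3.
Δq = 1294.2609 − 403 = 891.2609; wedge = 163.795 − 61.3 = 102.495.
The triangle = ½ × 891.2609 × 102.495 = 45674.89.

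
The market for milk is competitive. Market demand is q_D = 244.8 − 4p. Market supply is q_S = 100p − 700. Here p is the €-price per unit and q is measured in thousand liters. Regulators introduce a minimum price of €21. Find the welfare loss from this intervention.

€295.31 thousand

In inverse form: demand p = 61.2 − 0.25q, supply p = 7 + 0.01q.
Competitive equilibrium: 61.2 − 0.25q = 7 + 0.01q → q* = 208.4615, p* = 9.0846.
At the floor p = 21, quantity demanded = (61.2 − 21)/0.25 = 160.8.
Sellers' marginal cost at q' = 160.8: 7 + 0.01·160.8 = 8.608.
Δq = 208.4615 − 160.8 = 47.6615; wedge = 21 − 8.608 = 12.392.
DWL = ½ × 47.6615 × 12.392 = €295.31 thousand.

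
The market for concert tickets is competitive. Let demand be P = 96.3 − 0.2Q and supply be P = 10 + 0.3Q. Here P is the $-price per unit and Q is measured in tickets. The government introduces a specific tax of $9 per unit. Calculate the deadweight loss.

Competitive equilibrium: 96.3 − 0.2Q = 10 + 0.3Q → Q* = 172.6, P* = 61.78.
With the tax, the buyer price exceeds the seller price by 9: (96.3 − 0.2Q) − (10 + 0.3Q) = 9 → Q' = 154.6.
ΔQ = 172.6 − 154.6 = 18; the wedge equals the tax, 9.
The triangle = ½ × 18 × 9 = $81.

$81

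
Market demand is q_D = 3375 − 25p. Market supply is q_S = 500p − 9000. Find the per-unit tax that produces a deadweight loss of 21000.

42

In inverse form: demand p = 135 − 0.04q, supply p = 18 + 0.002q.
Competitive equilibrium: 135 − 0.04q = 18 + 0.002q → q* = 2785.7143, p* = 23.5714.
A tax t gives Δq = t/0.042 and wedge t, so DWL = t²/0.084.
t²/0.084 = 21000 → t² = 1764 → t = 42.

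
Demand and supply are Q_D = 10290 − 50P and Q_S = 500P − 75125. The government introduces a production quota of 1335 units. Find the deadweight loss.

In inverse form: demand P = 205.8 − 0.02Q, supply P = 150.25 + 0.002Q.
Competitive equilibrium: 205.8 − 0.02Q = 150.25 + 0.002Q → Q* = 2525, P* = 155.3.
At Q = 1335: demand price = 205.8 − 0.02·1335 = 179.1; supply price = 150.25 + 0.002·1335 = 152.92.
ΔQ = 2525 − 1335 = 1190; wedge = 179.1 − 152.92 = 26.18.
The triangle = ½ × 1190 × 26.18 = 15577.10.

15577.10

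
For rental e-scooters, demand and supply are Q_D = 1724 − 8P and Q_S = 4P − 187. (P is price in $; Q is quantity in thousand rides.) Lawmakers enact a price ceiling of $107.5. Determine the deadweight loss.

In inverse form: demand P = 215.5 − 0.125Q, supply P = 46.75 + 0.25Q.
Competitive equilibrium: 215.5 − 0.125Q = 46.75 + 0.25Q → Q* = 450, P* = 159.25.
At the ceiling P = 107.5, quantity supplied = (107.5 − 46.75)/0.25 = 243.
Willingness to pay at Q' = 243: 215.5 − 0.125·243 = 185.125.
ΔQ = 450 − 243 = 207; wedge = 185.125 − 107.5 = 77.625.
DWL = ½ × 207 × 77.625 = $8034.19 thousand.

$8034.19 thousand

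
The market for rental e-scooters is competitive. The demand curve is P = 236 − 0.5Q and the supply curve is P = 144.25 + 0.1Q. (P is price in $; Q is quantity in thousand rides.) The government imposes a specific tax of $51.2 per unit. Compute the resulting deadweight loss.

$2184.53 thousand

Competitive equilibrium: 236 − 0.5Q = 144.25 + 0.1Q → Q* = 152.91667, P* = 159.54167.
With the tax, the buyer price exceeds the seller price by 51.2: (236 − 0.5Q) − (144.25 + 0.1Q) = 51.2 → Q' = 67.58333.
ΔQ = 152.91667 − 67.58333 = 85.33334; the wedge equals the tax, 51.2.
Deadweight loss = ½ × 85.33334 × 51.2 = $2184.53 thousand.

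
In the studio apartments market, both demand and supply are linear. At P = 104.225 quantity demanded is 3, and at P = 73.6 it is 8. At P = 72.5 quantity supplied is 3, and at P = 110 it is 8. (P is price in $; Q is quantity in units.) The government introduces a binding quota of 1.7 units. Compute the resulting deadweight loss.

Demand slope = (73.6 − 104.225)/(8 − 3) = −6.125, so P = 122.6 − 6.125Q.
Supply slope = (110 − 72.5)/(8 − 3) = 7.5, so P = 50 + 7.5Q.
Competitive equilibrium: 122.6 − 6.125Q = 50 + 7.5Q → Q* = 5.3284, P* = 89.9633.
At Q = 1.7: demand price = 122.6 − 6.125·1.7 = 112.1875; supply price = 50 + 7.5·1.7 = 62.75.
ΔQ = 5.3284 − 1.7 = 3.6284; wedge = 112.1875 − 62.75 = 49.4375.
Welfare loss = ½ × 3.6284 × 49.4375 = $89.69.

$89.69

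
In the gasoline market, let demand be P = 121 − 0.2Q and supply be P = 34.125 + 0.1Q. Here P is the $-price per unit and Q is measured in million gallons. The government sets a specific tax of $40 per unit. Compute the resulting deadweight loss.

$2666.67 million

Competitive equilibrium: 121 − 0.2Q = 34.125 + 0.1Q → Q* = 289.5833, P* = 63.0833.
With the tax, the buyer price exceeds the seller price by 40: (121 − 0.2Q) − (34.125 + 0.1Q) = 40 → Q' = 156.25.
ΔQ = 289.5833 − 156.25 = 133.3333; the wedge equals the tax, 40.
Deadweight loss = ½ × 133.3333 × 40 = $2666.67 million.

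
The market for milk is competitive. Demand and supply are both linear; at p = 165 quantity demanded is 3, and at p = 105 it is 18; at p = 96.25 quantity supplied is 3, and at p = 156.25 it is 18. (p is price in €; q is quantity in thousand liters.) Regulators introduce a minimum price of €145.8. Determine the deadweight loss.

Demand slope = (105 − 165)/(18 − 3) = −4, so p = 177 − 4q.
Supply slope = (156.25 − 96.25)/(18 − 3) = 4, so p = 84.25 + 4q.
Competitive equilibrium: 177 − 4q = 84.25 + 4q → q* = 11.5938, p* = 130.625.
At the floor p = 145.8, quantity demanded = (177 − 145.8)/4 = 7.8.
Sellers' marginal cost at q' = 7.8: 84.25 + 4·7.8 = 115.45.
Δq = 11.5938 − 7.8 = 3.7938; wedge = 145.8 − 115.45 = 30.35.
Welfare loss = ½ × 3.7938 × 30.35 = €57.57 thousand.

€57.57 thousand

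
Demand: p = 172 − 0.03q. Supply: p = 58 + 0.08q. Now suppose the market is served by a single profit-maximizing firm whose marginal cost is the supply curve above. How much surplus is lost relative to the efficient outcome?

Competitive equilibrium: 172 − 0.03q = 58 + 0.08q → q* = 1036.36364, p* = 140.90909.
Marginal revenue: MR = 172 − 0.06q. Set MR = MC: 172 − 0.06q = 58 + 0.08q → q_m = 814.28571.
Price p_m = 172 − 0.03·814.28571 = 147.57143; MC(q_m) = 58 + 0.08·814.28571 = 123.14286.
Competitive q* = 1036.36364, so Δq = 222.07793; wedge = 147.57143 − 123.14286 = 24.42857.
Welfare loss = ½ × 222.07793 × 24.42857 = 2712.52.

2712.52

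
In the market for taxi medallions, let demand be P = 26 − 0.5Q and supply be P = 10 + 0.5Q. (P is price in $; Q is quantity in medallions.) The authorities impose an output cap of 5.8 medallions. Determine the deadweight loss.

Competitive equilibrium: 26 − 0.5Q = 10 + 0.5Q → Q* = 16, P* = 18.
At Q = 5.8: demand price = 26 − 0.5·5.8 = 23.1; supply price = 10 + 0.5·5.8 = 12.9.
ΔQ = 16 − 5.8 = 10.2; wedge = 23.1 − 12.9 = 10.2.
The triangle = ½ × 10.2 × 10.2 = $52.02.

$52.02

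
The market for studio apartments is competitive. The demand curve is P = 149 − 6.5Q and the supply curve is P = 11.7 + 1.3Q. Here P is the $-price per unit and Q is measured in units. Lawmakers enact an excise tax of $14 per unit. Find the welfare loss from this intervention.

$12.56

Competitive equilibrium: 149 − 6.5Q = 11.7 + 1.3Q → Q* = 17.6026, P* = 34.5833.
With the tax, the buyer price exceeds the seller price by 14: (149 − 6.5Q) − (11.7 + 1.3Q) = 14 → Q' = 15.8077.
ΔQ = 17.6026 − 15.8077 = 1.7949; the wedge equals the tax, 14.
DWL = ½ × 1.7949 × 14 = $12.56.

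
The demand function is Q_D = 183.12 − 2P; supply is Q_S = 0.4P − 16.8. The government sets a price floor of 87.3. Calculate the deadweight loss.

In inverse form: demand P = 91.56 − 0.5Q, supply P = 42 + 2.5Q.
Competitive equilibrium: 91.56 − 0.5Q = 42 + 2.5Q → Q* = 16.52, P* = 83.3.
At the floor P = 87.3, quantity demanded = (91.56 − 87.3)/0.5 = 8.52.
Sellers' marginal cost at Q' = 8.52: 42 + 2.5·8.52 = 63.3.
ΔQ = 16.52 − 8.52 = 8; wedge = 87.3 − 63.3 = 24.
The triangle = ½ × 8 × 24 = 96.

96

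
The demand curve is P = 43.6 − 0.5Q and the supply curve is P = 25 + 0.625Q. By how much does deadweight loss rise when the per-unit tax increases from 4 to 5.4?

5.85

Competitive equilibrium: 43.6 − 0.5Q = 25 + 0.625Q → Q* = 16.5333, P* = 35.3333.
For a per-unit tax t: ΔQ = t/1.125, so DWL = ½·t·(t/1.125) = t²/2.25.
At t = 4: DWL = 7.111. At t = 5.4: DWL = 12.96.
Increase = 12.96 − 7.111 = 5.85.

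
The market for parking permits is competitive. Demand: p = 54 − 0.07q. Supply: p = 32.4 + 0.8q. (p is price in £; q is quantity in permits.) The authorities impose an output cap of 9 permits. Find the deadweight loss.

Competitive equilibrium: 54 − 0.07q = 32.4 + 0.8q → q* = 24.8276, p* = 52.2621.
At q = 9: demand price = 54 − 0.07·9 = 53.37; supply price = 32.4 + 0.8·9 = 39.6.
Δq = 24.8276 − 9 = 15.8276; wedge = 53.37 − 39.6 = 13.77.
DWL = ½ × 15.8276 × 13.77 = £108.97.

£108.97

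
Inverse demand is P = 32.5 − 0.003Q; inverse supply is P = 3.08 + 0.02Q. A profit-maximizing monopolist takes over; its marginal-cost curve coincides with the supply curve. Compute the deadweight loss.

Competitive equilibrium: 32.5 − 0.003Q = 3.08 + 0.02Q → Q* = 1279.1304, P* = 28.6626.
Marginal revenue: MR = 32.5 − 0.006Q. Set MR = MC: 32.5 − 0.006Q = 3.08 + 0.02Q → Q_m = 1131.5385.
Price P_m = 32.5 − 0.003·1131.5385 = 29.1054; MC(Q_m) = 3.08 + 0.02·1131.5385 = 25.7108.
Competitive Q* = 1279.1304, so ΔQ = 147.5919; wedge = 29.1054 − 25.7108 = 3.3946.
The triangle = ½ × 147.5919 × 3.3946 = 250.51.

250.51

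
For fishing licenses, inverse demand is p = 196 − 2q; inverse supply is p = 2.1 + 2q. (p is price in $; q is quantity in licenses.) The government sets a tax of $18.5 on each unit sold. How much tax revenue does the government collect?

Competitive equilibrium: 196 − 2q = 2.1 + 2q → q* = 48.475, p* = 99.05.
With the tax, the buyer price exceeds the seller price by 18.5: (196 − 2q) − (2.1 + 2q) = 18.5 → q' = 43.85.
Tax revenue = 18.5 × 43.85 = $811.225.

$811.225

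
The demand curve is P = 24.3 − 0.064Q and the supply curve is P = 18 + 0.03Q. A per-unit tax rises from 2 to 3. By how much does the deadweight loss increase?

Competitive equilibrium: 24.3 − 0.064Q = 18 + 0.03Q → Q* = 67.0213, P* = 20.0106.
For a per-unit tax t: ΔQ = t/0.094, so DWL = ½·t·(t/0.094) = t²/0.188.
At t = 2: DWL = 21.277. At t = 3: DWL = 47.872.
Increase = 47.872 − 21.277 = 26.60.

26.60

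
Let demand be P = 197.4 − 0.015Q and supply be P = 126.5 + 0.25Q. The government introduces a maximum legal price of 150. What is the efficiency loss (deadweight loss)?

3990.72

Competitive equilibrium: 197.4 − 0.015Q = 126.5 + 0.25Q → Q* = 267.5472, P* = 193.3868.
At the ceiling P = 150, quantity supplied = (150 − 126.5)/0.25 = 94.
Willingness to pay at Q' = 94: 197.4 − 0.015·94 = 195.99.
ΔQ = 267.5472 − 94 = 173.5472; wedge = 195.99 − 150 = 45.99.
DWL = ½ × 173.5472 × 45.99 = 3990.72.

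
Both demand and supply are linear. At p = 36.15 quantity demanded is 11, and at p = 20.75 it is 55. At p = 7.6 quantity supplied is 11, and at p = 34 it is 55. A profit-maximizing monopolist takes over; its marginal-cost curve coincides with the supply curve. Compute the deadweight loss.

Demand slope = (20.75 − 36.15)/(55 − 11) = −0.35, so p = 40 − 0.35q.
Supply slope = (34 − 7.6)/(55 − 11) = 0.6, so p = 1 + 0.6q.
Competitive equilibrium: 40 − 0.35q = 1 + 0.6q → q* = 41.0526, p* = 25.6316.
Marginal revenue: MR = 40 − 0.7q. Set MR = MC: 40 − 0.7q = 1 + 0.6q → q_m = 30.
Price p_m = 40 − 0.35·30 = 29.5; MC(q_m) = 1 + 0.6·30 = 19.
Competitive q* = 41.0526, so Δq = 11.0526; wedge = 29.5 − 19 = 10.5.
Welfare loss = ½ × 11.0526 × 10.5 = 58.03.

58.03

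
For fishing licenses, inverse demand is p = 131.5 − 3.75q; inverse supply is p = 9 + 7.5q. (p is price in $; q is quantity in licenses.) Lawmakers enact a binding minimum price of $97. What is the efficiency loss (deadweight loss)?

$16.04

Competitive equilibrium: 131.5 − 3.75q = 9 + 7.5q → q* = 10.8889, p* = 90.6667.
At the floor p = 97, quantity demanded = (131.5 − 97)/3.75 = 9.2.
Sellers' marginal cost at q' = 9.2: 9 + 7.5·9.2 = 78.
Δq = 10.8889 − 9.2 = 1.6889; wedge = 97 − 78 = 19.
The triangle = ½ × 1.6889 × 19 = $16.04.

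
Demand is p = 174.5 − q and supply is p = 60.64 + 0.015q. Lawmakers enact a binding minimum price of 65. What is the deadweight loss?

Competitive equilibrium: 174.5 − q = 60.64 + 0.015q → q* = 112.1773, p* = 62.3227.
At the floor p = 65, quantity demanded = (174.5 − 65)/1 = 109.5.
Sellers' marginal cost at q' = 109.5: 60.64 + 0.015·109.5 = 62.2825.
Δq = 112.1773 − 109.5 = 2.6773; wedge = 65 − 62.2825 = 2.7175.
DWL = ½ × 2.6773 × 2.7175 = 3.64.

3.64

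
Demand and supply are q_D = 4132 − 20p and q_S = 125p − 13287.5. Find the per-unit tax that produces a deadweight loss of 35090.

63.8

In inverse form: demand p = 206.6 − 0.05q, supply p = 106.3 + 0.008q.
Competitive equilibrium: 206.6 − 0.05q = 106.3 + 0.008q → q* = 1729.3103, p* = 120.1345.
A tax t gives Δq = t/0.058 and wedge t, so DWL = t²/0.116.
t²/0.116 = 35090 → t² = 4070.44 → t = 63.8.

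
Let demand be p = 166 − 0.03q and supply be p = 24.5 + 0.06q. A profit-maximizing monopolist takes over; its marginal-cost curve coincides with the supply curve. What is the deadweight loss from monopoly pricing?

Competitive equilibrium: 166 − 0.03q = 24.5 + 0.06q → q* = 1572.2222, p* = 118.8333.
Marginal revenue: MR = 166 − 0.06q. Set MR = MC: 166 − 0.06q = 24.5 + 0.06q → q_m = 1179.1667.
Price p_m = 166 − 0.03·1179.1667 = 130.625; MC(q_m) = 24.5 + 0.06·1179.1667 = 95.25.
Competitive q* = 1572.2222, so Δq = 393.0555; wedge = 130.625 − 95.25 = 35.375.
Deadweight loss = ½ × 393.0555 × 35.375 = 6952.17.

6952.17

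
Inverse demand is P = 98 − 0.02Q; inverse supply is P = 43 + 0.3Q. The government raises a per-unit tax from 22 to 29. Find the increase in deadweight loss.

Competitive equilibrium: 98 − 0.02Q = 43 + 0.3Q → Q* = 171.875, P* = 94.5625.
For a per-unit tax t: ΔQ = t/0.32, so DWL = ½·t·(t/0.32) = t²/0.64.
At t = 22: DWL = 756.25. At t = 29: DWL = 1314.063.
Increase = 1314.063 − 756.25 = 557.81.

557.81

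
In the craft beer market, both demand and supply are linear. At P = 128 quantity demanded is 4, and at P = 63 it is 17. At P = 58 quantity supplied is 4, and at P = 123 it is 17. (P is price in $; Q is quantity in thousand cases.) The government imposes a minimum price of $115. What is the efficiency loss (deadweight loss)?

Demand slope = (63 − 128)/(17 − 4) = −5, so P = 148 − 5Q.
Supply slope = (123 − 58)/(17 − 4) = 5, so P = 38 + 5Q.
Competitive equilibrium: 148 − 5Q = 38 + 5Q → Q* = 11, P* = 93.
At the floor P = 115, quantity demanded = (148 − 115)/5 = 6.6.
Sellers' marginal cost at Q' = 6.6: 38 + 5·6.6 = 71.
ΔQ = 11 − 6.6 = 4.4; wedge = 115 − 71 = 44.
Deadweight loss = ½ × 4.4 × 44 = $96.80 thousand.

$96.80 thousand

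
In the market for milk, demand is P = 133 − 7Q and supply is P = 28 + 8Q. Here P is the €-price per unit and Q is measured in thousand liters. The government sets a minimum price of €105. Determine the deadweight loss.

€67.50 thousand

Competitive equilibrium: 133 − 7Q = 28 + 8Q → Q* = 7, P* = 84.
At the floor P = 105, quantity demanded = (133 − 105)/7 = 4.
Sellers' marginal cost at Q' = 4: 28 + 8·4 = 60.
ΔQ = 7 − 4 = 3; wedge = 105 − 60 = 45.
The triangle = ½ × 3 × 45 = €67.50 thousand.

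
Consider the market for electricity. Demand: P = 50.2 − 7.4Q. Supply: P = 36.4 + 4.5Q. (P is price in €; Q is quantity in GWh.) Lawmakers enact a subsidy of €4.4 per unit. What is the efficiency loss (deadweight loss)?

€0.81

Competitive equilibrium: 50.2 − 7.4Q = 36.4 + 4.5Q → Q* = 1.1597, P* = 41.6185.
The subsidy lowers effective supply by 4.4: P = 32 + 4.5Q.
New quantity: 50.2 − 7.4Q = 32 + 4.5Q → Q' = 1.5294.
Overproduction ΔQ = 1.5294 − 1.1597 = 0.3697; wedge = subsidy = 4.4.
The triangle = ½ × 0.3697 × 4.4 = €0.81.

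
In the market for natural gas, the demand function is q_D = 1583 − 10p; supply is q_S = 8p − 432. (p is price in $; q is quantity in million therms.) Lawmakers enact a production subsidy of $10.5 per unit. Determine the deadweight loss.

$245 million

In inverse form: demand p = 158.3 − 0.1q, supply p = 54 + 0.125q.
Competitive equilibrium: 158.3 − 0.1q = 54 + 0.125q → q* = 463.5556, p* = 111.9444.
The subsidy lowers effective supply by 10.5: p = 43.5 + 0.125q.
New quantity: 158.3 − 0.1q = 43.5 + 0.125q → q' = 510.2222.
Overproduction Δq = 510.2222 − 463.5556 = 46.6666; wedge = subsidy = 10.5.
Deadweight loss = ½ × 46.6666 × 10.5 = $245 million.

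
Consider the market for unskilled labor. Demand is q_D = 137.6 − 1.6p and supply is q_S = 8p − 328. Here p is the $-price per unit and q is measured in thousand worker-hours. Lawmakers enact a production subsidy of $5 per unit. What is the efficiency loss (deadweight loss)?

In inverse form: demand p = 86 − 0.625q, supply p = 41 + 0.125q.
Competitive equilibrium: 86 − 0.625q = 41 + 0.125q → q* = 60, p* = 48.5.
The subsidy lowers effective supply by 5: p = 36 + 0.125q.
New quantity: 86 − 0.625q = 36 + 0.125q → q' = 66.6667.
Overproduction Δq = 66.6667 − 60 = 6.6667; wedge = subsidy = 5.
Welfare loss = ½ × 6.6667 × 5 = $16.67 thousand.

$16.67 thousand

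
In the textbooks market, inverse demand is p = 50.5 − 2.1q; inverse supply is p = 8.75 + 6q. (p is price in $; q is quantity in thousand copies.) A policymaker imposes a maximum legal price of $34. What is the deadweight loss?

$3.62 thousand

Competitive equilibrium: 50.5 − 2.1q = 8.75 + 6q → q* = 5.1543, p* = 39.6759.
At the ceiling p = 34, quantity supplied = (34 − 8.75)/6 = 4.2083.
Willingness to pay at q' = 4.2083: 50.5 − 2.1·4.2083 = 41.6626.
Δq = 5.1543 − 4.2083 = 0.946; wedge = 41.6626 − 34 = 7.6626.
DWL = ½ × 0.946 × 7.6626 = $3.62 thousand.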